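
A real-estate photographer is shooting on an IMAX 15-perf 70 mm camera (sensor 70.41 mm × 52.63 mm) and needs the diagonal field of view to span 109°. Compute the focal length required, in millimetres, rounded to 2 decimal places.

Sensor diagonal = √(70.41² + 52.63²) = √7727.4850 ≈ 87.9061 mm.
From α = 2·arctan(d/2f) we get f = d / (2·tan(α/2)).
With d = 87.9061 mm and α/2 = 54.5°, tan(α/2) ≈ 1.40195, so f ≈ 87.9061 / 2.80390 ≈ 31.3514 mm.

31.35 mm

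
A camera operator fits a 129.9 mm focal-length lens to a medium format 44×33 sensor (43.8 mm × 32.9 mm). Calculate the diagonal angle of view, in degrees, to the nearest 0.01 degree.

Sensor diagonal = √(43.8² + 32.9²) = √3000.8500 ≈ 54.7800 mm.
Angle of view α = 2·arctan(d/2f) with d = 54.7800 mm and f = 129.9 mm.
d/2f = 0.21085; arctan(0.21085) ≈ 11.9067°, so α ≈ 23.8133°.

23.81°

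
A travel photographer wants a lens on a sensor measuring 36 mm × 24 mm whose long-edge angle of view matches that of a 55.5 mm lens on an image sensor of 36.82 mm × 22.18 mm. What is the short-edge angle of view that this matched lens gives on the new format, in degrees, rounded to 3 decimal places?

Equal long-edge AOV ⇒ f₂ = f₁ · 36/36.82 = 55.5 × 0.97773 ≈ 54.2640 mm.
Short-edge AOV on the new format = 2·arctan(24 / (2 × 54.2640)) = 2·arctan(0.22114) ≈ 24.9395°.

24.940°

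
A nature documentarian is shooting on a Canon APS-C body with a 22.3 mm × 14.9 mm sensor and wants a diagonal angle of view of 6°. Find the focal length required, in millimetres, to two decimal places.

255.88 mm

Sensor diagonal = √(22.3² + 14.9²) = √719.3000 ≈ 26.8198 mm.
From α = 2·arctan(d/2f) we get f = d / (2·tan(α/2)).
With d = 26.8198 mm and α/2 = 3°, tan(α/2) ≈ 0.05241, so f ≈ 26.8198 / 0.10482 ≈ 255.8758 mm.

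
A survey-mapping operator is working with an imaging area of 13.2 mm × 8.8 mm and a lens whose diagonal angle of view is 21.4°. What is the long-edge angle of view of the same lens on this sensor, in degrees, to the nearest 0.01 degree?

17.87°

Sensor diagonal = √(13.2² + 8.8²) = √251.6800 ≈ 15.8644 mm.
From the diagonal AOV: f = 15.8644 / (2·tan(10.7°)) = 15.8644 / 0.37790 ≈ 41.9801 mm.
Long-edge AOV = 2·arctan(13.2 / (2 × 41.9801)) = 2·arctan(0.15722) ≈ 17.8695°.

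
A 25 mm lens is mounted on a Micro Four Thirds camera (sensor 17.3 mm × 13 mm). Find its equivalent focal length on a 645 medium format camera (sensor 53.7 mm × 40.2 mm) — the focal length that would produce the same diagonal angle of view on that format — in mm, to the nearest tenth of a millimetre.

Sensor diagonal = √(17.3² + 13²) = √468.2900 ≈ 21.6400 mm.
Sensor diagonal = √(53.7² + 40.2²) = √4499.7300 ≈ 67.0800 mm.
Equal angle of view means equal diagonal/f ratio, so f₂ = f₁ · (diagonal₂/diagonal₁) = 25 × 67.0800/21.6400.
f₂ = 25 × 3.09982 ≈ 77.495 mm.

77.5 mm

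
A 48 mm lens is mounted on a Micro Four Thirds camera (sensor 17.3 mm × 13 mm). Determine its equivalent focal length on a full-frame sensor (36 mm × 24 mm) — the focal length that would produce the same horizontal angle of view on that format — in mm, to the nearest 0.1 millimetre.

Equal angle of view means equal width/f ratio, so f₂ = f₁ · (width₂/width₁) = 48 × 36/17.3.
f₂ = 48 × 2.08092 ≈ 99.884 mm.

99.9 mm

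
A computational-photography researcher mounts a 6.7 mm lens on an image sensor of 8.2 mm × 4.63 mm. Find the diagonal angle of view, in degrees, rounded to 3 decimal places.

70.195°

Sensor diagonal = √(8.2² + 4.63²) = √88.6769 ≈ 9.4168 mm.
Angle of view α = 2·arctan(d/2f) with d = 9.4168 mm and f = 6.7 mm.
d/2f = 0.70275; arctan(0.70275) ≈ 35.0976°, so α ≈ 70.1952°.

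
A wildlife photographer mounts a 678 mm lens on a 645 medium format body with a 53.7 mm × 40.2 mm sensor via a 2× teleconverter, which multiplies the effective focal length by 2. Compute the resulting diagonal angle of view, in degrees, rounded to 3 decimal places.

2.834°

Effective focal length f = 678 × 2 = 1356 mm.
Sensor diagonal = √(53.7² + 40.2²) = √4499.7300 ≈ 67.0800 mm.
α = 2·arctan(67.080 / (2 × 1356)) = 2·arctan(0.02473) ≈ 2.8338°.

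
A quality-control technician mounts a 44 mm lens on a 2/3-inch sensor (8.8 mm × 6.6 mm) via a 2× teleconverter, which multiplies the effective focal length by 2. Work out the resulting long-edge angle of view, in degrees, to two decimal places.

Effective focal length f = 44 × 2 = 88 mm.
α = 2·arctan(8.8 / (2 × 88)) = 2·arctan(0.05000) ≈ 5.7248°.

5.72°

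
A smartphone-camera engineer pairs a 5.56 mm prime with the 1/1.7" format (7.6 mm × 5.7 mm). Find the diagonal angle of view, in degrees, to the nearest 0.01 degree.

81.02°

Sensor diagonal = √(7.6² + 5.7²) = √90.2500 ≈ 9.5000 mm.
Angle of view α = 2·arctan(d/2f) with d = 9.5000 mm and f = 5.56 mm.
d/2f = 0.85432; arctan(0.85432) ≈ 40.5078°, so α ≈ 81.0156°.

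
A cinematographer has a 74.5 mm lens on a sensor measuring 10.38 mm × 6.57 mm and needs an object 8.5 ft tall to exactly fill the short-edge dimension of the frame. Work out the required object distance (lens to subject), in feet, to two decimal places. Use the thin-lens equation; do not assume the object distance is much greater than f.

96.63 ft

W: 8.5 ft × 304.8 mm/ft = 2590.80 mm.
Magnification m = h/W = dᵢ/dₒ; combined with 1/f = 1/dₒ + 1/dᵢ this gives dₒ = f·(1 + W/h).
dₒ = 74.5 mm × (1 + 2590.8/6.57) = 74.5 × 395.3379 ≈ 29452.673 mm = 29452.673/304.8 ft = 96.6295 ft.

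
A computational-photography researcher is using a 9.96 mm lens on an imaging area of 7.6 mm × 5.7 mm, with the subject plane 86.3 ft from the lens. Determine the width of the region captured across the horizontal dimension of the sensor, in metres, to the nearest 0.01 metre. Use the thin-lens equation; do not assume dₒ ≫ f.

20.06 m

dₒ: 86.3 ft × 304.8 mm/ft = 26304.24 mm.
Similar triangles through the lens centre give W/dₒ = w/dᵢ; with 1/f = 1/dₒ + 1/dᵢ this gives W = w·(dₒ − f)/f.
W = 7.6 mm × (26304.2 − 9.96) / 9.96 = 7.6 × 2639.9879 ≈ 20063.908 mm = 20.0639 m.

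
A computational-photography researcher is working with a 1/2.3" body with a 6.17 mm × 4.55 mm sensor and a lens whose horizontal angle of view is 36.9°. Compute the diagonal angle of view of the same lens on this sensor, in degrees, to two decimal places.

From the horizontal AOV: f = 6.17 / (2·tan(18.45°)) = 6.17 / 0.66725 ≈ 9.2469 mm.
Sensor diagonal = √(6.17² + 4.55²) = √58.7714 ≈ 7.6663 mm.
Diagonal AOV = 2·arctan(7.6663 / (2 × 9.2469)) = 2·arctan(0.41453) ≈ 45.0310°.

45.03°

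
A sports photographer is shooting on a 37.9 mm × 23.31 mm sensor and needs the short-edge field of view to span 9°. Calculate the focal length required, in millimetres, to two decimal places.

From α = 2·arctan(h/2f) we get f = h / (2·tan(α/2)).
With h = 23.31 mm and α/2 = 4.5°, tan(α/2) ≈ 0.07870, so f ≈ 23.31 / 0.15740 ≈ 148.0908 mm.

148.09 mm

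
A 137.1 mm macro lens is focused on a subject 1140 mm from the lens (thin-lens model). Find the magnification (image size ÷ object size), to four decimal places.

0.1367×

Thin lens: 1/f = 1/dₒ + 1/dᵢ → 1/dᵢ = 1/137.1 − 1/1140 = 0.0064168 mm⁻¹, so dᵢ ≈ 155.8421 mm.
Magnification m = dᵢ/dₒ = 155.8421/1140 ≈ 0.13670.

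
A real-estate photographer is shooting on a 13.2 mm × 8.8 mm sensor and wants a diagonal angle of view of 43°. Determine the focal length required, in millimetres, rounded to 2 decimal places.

Sensor diagonal = √(13.2² + 8.8²) = √251.6800 ≈ 15.8644 mm.
From α = 2·arctan(d/2f) we get f = d / (2·tan(α/2)).
With d = 15.8644 mm and α/2 = 21.5°, tan(α/2) ≈ 0.39391, so f ≈ 15.8644 / 0.78782 ≈ 20.1371 mm.

20.14 mm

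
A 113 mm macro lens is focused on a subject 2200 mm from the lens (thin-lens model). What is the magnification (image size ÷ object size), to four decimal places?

Thin lens: 1/f = 1/dₒ + 1/dᵢ → 1/dᵢ = 1/113 − 1/2200 = 0.0083950 mm⁻¹, so dᵢ ≈ 119.1184 mm.
Magnification m = dᵢ/dₒ = 119.1184/2200 ≈ 0.05414.

0.0541×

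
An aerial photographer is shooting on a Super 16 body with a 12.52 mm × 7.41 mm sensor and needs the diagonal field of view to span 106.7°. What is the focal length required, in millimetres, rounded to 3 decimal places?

Sensor diagonal = √(12.52² + 7.41²) = √211.6585 ≈ 14.5485 mm.
From α = 2·arctan(d/2f) we get f = d / (2·tan(α/2)).
With d = 14.5485 mm and α/2 = 53.35°, tan(α/2) ≈ 1.34405, so f ≈ 14.5485 / 2.68810 ≈ 5.4122 mm.

5.412 mm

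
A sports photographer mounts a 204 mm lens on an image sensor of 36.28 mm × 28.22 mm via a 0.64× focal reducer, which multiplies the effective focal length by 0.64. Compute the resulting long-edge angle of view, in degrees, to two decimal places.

Effective focal length f = 204 × 0.64 = 130.56 mm.
α = 2·arctan(36.28 / (2 × 130.56)) = 2·arctan(0.13894) ≈ 15.8201°.

15.82°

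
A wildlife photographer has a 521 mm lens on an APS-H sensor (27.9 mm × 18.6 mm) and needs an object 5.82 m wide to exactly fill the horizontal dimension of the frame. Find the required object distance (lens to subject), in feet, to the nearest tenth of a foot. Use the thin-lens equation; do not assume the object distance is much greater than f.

W: 5.82 m = 5820 mm.
Magnification m = w/W = dᵢ/dₒ; combined with 1/f = 1/dₒ + 1/dᵢ this gives dₒ = f·(1 + W/w).
dₒ = 521 mm × (1 + 5820/27.9) = 521 × 209.6022 ≈ 109202.720 mm = 109202.720/304.8 ft = 358.277 ft.

358.3 ft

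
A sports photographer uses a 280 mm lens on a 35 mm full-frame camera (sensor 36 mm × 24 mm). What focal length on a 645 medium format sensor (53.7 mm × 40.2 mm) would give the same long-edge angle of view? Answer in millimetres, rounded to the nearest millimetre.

418 mm

Equal angle of view means equal width/f ratio, so f₂ = f₁ · (width₂/width₁) = 280 × 53.7/36.
f₂ = 280 × 1.49167 ≈ 417.667 mm.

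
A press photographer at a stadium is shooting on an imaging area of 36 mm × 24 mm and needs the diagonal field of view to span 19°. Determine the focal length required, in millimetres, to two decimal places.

129.28 mm

Sensor diagonal = √(36² + 24²) = √1872.0000 ≈ 43.2666 mm.
From α = 2·arctan(d/2f) we get f = d / (2·tan(α/2)).
With d = 43.2666 mm and α/2 = 9.5°, tan(α/2) ≈ 0.16734, so f ≈ 43.2666 / 0.33469 ≈ 129.2755 mm.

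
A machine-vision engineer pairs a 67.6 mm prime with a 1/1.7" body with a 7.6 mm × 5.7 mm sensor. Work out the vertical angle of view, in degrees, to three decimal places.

Angle of view α = 2·arctan(h/2f) with h = 5.7 mm and f = 67.6 mm.
h/2f = 0.04216; arctan(0.04216) ≈ 2.4141°, so α ≈ 4.8283°.

4.828°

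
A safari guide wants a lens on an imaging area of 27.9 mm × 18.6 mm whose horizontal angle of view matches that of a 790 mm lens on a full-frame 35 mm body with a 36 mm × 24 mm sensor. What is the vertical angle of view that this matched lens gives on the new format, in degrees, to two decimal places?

Equal horizontal AOV ⇒ f₂ = f₁ · 27.9/36 = 790 × 0.77500 ≈ 612.2500 mm.
Vertical AOV on the new format = 2·arctan(18.6 / (2 × 612.2500)) = 2·arctan(0.01519) ≈ 1.7405°.

1.74°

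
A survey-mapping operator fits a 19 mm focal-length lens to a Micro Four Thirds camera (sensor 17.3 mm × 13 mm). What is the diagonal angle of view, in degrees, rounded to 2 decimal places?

59.32°

Sensor diagonal = √(17.3² + 13²) = √468.2900 ≈ 21.6400 mm.
Angle of view α = 2·arctan(d/2f) with d = 21.6400 mm and f = 19 mm.
d/2f = 0.56947; arctan(0.56947) ≈ 29.6604°, so α ≈ 59.3208°.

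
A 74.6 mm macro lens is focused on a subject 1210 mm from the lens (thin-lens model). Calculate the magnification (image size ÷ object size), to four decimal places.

Thin lens: 1/f = 1/dₒ + 1/dᵢ → 1/dᵢ = 1/74.6 − 1/1210 = 0.0125784 mm⁻¹, so dᵢ ≈ 79.5015 mm.
Magnification m = dᵢ/dₒ = 79.5015/1210 ≈ 0.06570.

0.0657×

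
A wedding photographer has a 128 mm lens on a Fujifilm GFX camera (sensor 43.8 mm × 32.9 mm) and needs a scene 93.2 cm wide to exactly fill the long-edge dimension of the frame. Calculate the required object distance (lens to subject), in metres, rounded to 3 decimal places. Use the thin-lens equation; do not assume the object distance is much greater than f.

2.852 m

W: 93.2 cm = 932 mm.
Magnification m = w/W = dᵢ/dₒ; combined with 1/f = 1/dₒ + 1/dᵢ this gives dₒ = f·(1 + W/w).
dₒ = 128 mm × (1 + 932/43.8) = 128 × 22.2785 ≈ 2851.653 mm = 2.85165 m.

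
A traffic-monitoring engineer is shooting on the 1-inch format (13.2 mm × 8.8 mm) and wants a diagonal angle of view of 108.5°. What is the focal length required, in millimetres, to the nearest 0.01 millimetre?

Sensor diagonal = √(13.2² + 8.8²) = √251.6800 ≈ 15.8644 mm.
From α = 2·arctan(d/2f) we get f = d / (2·tan(α/2)).
With d = 15.8644 mm and α/2 = 54.25°, tan(α/2) ≈ 1.38909, so f ≈ 15.8644 / 2.77818 ≈ 5.7104 mm.

5.71 mm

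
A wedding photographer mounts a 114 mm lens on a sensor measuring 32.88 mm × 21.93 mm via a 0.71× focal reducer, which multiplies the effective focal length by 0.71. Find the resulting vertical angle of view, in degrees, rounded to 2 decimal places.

Effective focal length f = 114 × 0.71 = 80.94 mm.
α = 2·arctan(21.93 / (2 × 80.94)) = 2·arctan(0.13547) ≈ 15.4299°.

15.43°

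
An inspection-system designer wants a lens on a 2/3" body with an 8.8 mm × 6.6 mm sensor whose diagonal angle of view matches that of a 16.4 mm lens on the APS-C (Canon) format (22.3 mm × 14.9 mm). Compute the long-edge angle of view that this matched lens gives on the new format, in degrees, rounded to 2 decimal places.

66.38°

Sensor diagonal = √(22.3² + 14.9²) = √719.3000 ≈ 26.8198 mm.
Sensor diagonal = √(8.8² + 6.6²) = √121.0000 ≈ 11.0000 mm.
Equal diagonal AOV ⇒ f₂ = f₁ · 11.0000/26.8198 = 16.4 × 0.41015 ≈ 6.7264 mm.
Long-edge AOV on the new format = 2·arctan(8.8 / (2 × 6.7264)) = 2·arctan(0.65414) ≈ 66.3807°.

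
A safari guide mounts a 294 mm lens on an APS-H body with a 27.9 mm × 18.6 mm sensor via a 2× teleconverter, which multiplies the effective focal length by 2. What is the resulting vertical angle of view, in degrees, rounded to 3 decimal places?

Effective focal length f = 294 × 2 = 588 mm.
α = 2·arctan(18.6 / (2 × 588)) = 2·arctan(0.01582) ≈ 1.8123°.

1.812°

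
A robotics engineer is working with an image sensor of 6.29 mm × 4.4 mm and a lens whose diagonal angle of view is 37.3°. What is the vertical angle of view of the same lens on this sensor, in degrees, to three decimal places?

Sensor diagonal = √(6.29² + 4.4²) = √58.9241 ≈ 7.6762 mm.
From the diagonal AOV: f = 7.6762 / (2·tan(18.65°)) = 7.6762 / 0.67502 ≈ 11.3719 mm.
Vertical AOV = 2·arctan(4.4 / (2 × 11.3719)) = 2·arctan(0.19346) ≈ 21.8984°.

21.898°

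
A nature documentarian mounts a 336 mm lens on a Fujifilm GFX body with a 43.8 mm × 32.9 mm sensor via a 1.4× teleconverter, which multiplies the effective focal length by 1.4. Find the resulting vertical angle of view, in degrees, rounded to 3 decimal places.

4.006°

Effective focal length f = 336 × 1.4 = 470.4 mm.
α = 2·arctan(32.9 / (2 × 470.4)) = 2·arctan(0.03497) ≈ 4.0057°.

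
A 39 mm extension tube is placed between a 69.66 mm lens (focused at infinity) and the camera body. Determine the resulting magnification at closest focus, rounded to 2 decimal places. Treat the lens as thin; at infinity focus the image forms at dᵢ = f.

The tube moves the image plane from f to f + e, so dᵢ = 69.66 + 39 = 108.66 mm. Focus is achieved when 1/f = 1/dₒ + 1/dᵢ, giving dₒ = 1/(1/f − 1/(f+e)).
Magnification m = dᵢ/dₒ = (f+e)·(1/f − 1/(f+e)) = e/f = 39/69.66 ≈ 0.5599.

0.56×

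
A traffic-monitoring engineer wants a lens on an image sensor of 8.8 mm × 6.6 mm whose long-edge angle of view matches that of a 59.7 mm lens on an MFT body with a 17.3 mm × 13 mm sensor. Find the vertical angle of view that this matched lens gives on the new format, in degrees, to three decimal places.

12.404°

Equal long-edge AOV ⇒ f₂ = f₁ · 8.8/17.3 = 59.7 × 0.50867 ≈ 30.3676 mm.
Vertical AOV on the new format = 2·arctan(6.6 / (2 × 30.3676)) = 2·arctan(0.10867) ≈ 12.4038°.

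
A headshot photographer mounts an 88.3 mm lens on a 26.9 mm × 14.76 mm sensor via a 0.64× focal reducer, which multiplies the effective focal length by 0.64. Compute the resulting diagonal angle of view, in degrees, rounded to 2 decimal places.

30.38°

Effective focal length f = 88.3 × 0.64 = 56.512 mm.
Sensor diagonal = √(26.9² + 14.76²) = √941.4676 ≈ 30.6833 mm.
α = 2·arctan(30.683 / (2 × 56.512)) = 2·arctan(0.27148) ≈ 30.3768°.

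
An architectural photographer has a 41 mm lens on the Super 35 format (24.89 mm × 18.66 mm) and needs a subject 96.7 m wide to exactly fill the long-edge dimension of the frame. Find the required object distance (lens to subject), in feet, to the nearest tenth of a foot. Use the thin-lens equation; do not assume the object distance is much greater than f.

522.7 ft

W: 96.7 m = 96700 mm.
Magnification m = w/W = dᵢ/dₒ; combined with 1/f = 1/dₒ + 1/dᵢ this gives dₒ = f·(1 + W/w).
dₒ = 41 mm × (1 + 96700/24.89) = 41 × 3886.0944 ≈ 159329.871 mm = 159329.871/304.8 ft = 522.736 ft.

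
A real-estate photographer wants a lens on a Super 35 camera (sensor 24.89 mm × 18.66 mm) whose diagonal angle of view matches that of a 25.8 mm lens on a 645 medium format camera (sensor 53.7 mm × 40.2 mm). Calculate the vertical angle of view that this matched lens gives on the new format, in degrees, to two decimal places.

Sensor diagonal = √(53.7² + 40.2²) = √4499.7300 ≈ 67.0800 mm.
Sensor diagonal = √(24.89² + 18.66²) = √967.7077 ≈ 31.1080 mm.
Equal diagonal AOV ⇒ f₂ = f₁ · 31.1080/67.0800 = 25.8 × 0.46374 ≈ 11.9646 mm.
Vertical AOV on the new format = 2·arctan(18.66 / (2 × 11.9646)) = 2·arctan(0.77980) ≈ 75.8942°.

75.89°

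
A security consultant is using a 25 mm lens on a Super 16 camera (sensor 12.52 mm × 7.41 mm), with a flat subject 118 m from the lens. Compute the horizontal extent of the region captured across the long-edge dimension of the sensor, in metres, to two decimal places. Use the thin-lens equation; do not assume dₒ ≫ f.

59.08 m

dₒ: 118 m = 118000 mm.
Similar triangles through the lens centre give W/dₒ = w/dᵢ; with 1/f = 1/dₒ + 1/dᵢ this gives W = w·(dₒ − f)/f.
W = 12.52 mm × (118000 − 25) / 25 = 12.52 × 4719.0000 ≈ 59081.880 mm = 59.0819 m.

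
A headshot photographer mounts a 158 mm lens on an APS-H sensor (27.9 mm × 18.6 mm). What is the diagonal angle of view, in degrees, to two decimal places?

12.11°

Sensor diagonal = √(27.9² + 18.6²) = √1124.3700 ≈ 33.5316 mm.
Angle of view α = 2·arctan(d/2f) with d = 33.5316 mm and f = 158 mm.
d/2f = 0.10611; arctan(0.10611) ≈ 6.0571°, so α ≈ 12.1143°.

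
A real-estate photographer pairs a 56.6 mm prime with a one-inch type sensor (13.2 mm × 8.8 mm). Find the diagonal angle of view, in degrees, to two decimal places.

Sensor diagonal = √(13.2² + 8.8²) = √251.6800 ≈ 15.8644 mm.
Angle of view α = 2·arctan(d/2f) with d = 15.8644 mm and f = 56.6 mm.
d/2f = 0.14015; arctan(0.14015) ≈ 7.9778°, so α ≈ 15.9555°.

15.96°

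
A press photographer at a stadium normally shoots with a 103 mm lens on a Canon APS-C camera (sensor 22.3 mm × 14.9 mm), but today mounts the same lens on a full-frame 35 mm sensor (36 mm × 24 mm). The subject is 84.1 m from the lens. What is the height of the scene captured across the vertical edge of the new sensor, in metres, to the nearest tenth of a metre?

19.6 m

The focal length stays 103 mm; the relevant sensor dimension is now h = 24 mm. Object distance dₒ = 84.1 m = 84100 mm.
Thin-lens field height W = h·(dₒ − f)/f = 24 × (84100 − 103)/103 ≈ 19572.117 mm = 19.5721 m.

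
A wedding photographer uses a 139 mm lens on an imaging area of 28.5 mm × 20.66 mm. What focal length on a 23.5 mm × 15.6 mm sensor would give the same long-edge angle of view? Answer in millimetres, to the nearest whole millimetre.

Equal angle of view means equal width/f ratio, so f₂ = f₁ · (width₂/width₁) = 139 × 23.5/28.5.
f₂ = 139 × 0.82456 ≈ 114.614 mm.

115 mm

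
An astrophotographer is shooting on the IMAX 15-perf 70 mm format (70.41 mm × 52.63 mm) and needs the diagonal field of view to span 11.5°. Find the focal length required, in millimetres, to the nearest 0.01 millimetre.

436.50 mm

Sensor diagonal = √(70.41² + 52.63²) = √7727.4850 ≈ 87.9061 mm.
From α = 2·arctan(d/2f) we get f = d / (2·tan(α/2)).
With d = 87.9061 mm and α/2 = 5.75°, tan(α/2) ≈ 0.10069, so f ≈ 87.9061 / 0.20139 ≈ 436.4982 mm.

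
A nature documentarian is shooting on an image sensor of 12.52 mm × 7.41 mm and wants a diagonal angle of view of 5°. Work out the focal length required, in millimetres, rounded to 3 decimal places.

Sensor diagonal = √(12.52² + 7.41²) = √211.6585 ≈ 14.5485 mm.
From α = 2·arctan(d/2f) we get f = d / (2·tan(α/2)).
With d = 14.5485 mm and α/2 = 2.5°, tan(α/2) ≈ 0.04366, so f ≈ 14.5485 / 0.08732 ≈ 166.6076 mm.

166.608 mm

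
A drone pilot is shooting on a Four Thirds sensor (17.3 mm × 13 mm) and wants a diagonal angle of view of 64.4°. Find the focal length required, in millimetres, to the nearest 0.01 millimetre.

Sensor diagonal = √(17.3² + 13²) = √468.2900 ≈ 21.6400 mm.
From α = 2·arctan(d/2f) we get f = d / (2·tan(α/2)).
With d = 21.6400 mm and α/2 = 32.2°, tan(α/2) ≈ 0.62973, so f ≈ 21.6400 / 1.25947 ≈ 17.1819 mm.

17.18 mm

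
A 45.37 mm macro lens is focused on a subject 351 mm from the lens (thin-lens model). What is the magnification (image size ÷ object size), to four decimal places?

Thin lens: 1/f = 1/dₒ + 1/dᵢ → 1/dᵢ = 1/45.37 − 1/351 = 0.0191920 mm⁻¹, so dᵢ ≈ 52.1051 mm.
Magnification m = dᵢ/dₒ = 52.1051/351 ≈ 0.14845.

0.1484×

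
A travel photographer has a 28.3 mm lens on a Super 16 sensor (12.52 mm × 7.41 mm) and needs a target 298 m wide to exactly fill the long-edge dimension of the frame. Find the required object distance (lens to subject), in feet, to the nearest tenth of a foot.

W: 298 m = 298000 mm.
Magnification m = w/W = dᵢ/dₒ; combined with 1/f = 1/dₒ + 1/dᵢ this gives dₒ = f·(1 + W/w).
dₒ = 28.3 mm × (1 + 298000/12.52) = 28.3 × 23802.9169 ≈ 673622.549 mm = 673622.549/304.8 ft = 2210.05 ft.

2210.0 ft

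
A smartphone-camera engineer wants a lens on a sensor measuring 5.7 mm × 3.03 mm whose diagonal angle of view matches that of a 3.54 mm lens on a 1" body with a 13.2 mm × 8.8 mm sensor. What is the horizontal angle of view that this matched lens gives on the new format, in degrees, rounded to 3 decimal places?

126.374°

Sensor diagonal = √(13.2² + 8.8²) = √251.6800 ≈ 15.8644 mm.
Sensor diagonal = √(5.7² + 3.03²) = √41.6709 ≈ 6.4553 mm.
Equal diagonal AOV ⇒ f₂ = f₁ · 6.4553/15.8644 = 3.54 × 0.40690 ≈ 1.4404 mm.
Horizontal AOV on the new format = 2·arctan(5.7 / (2 × 1.4404)) = 2·arctan(1.97856) ≈ 126.3743°.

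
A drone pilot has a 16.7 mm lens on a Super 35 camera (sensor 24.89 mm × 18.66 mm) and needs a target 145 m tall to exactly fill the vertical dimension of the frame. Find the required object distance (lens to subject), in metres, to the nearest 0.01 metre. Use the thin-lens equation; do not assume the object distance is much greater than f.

W: 145 m = 145000 mm.
Magnification m = h/W = dᵢ/dₒ; combined with 1/f = 1/dₒ + 1/dᵢ this gives dₒ = f·(1 + W/h).
dₒ = 16.7 mm × (1 + 145000/18.66) = 16.7 × 7771.6324 ≈ 129786.261 mm = 129.786 m.

129.79 m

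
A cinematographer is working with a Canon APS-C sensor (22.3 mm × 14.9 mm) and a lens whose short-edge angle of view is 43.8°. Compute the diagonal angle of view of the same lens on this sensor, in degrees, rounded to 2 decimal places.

From the short-edge AOV: f = 14.9 / (2·tan(21.9°)) = 14.9 / 0.80399 ≈ 18.5325 mm.
Sensor diagonal = √(22.3² + 14.9²) = √719.3000 ≈ 26.8198 mm.
Diagonal AOV = 2·arctan(26.8198 / (2 × 18.5325)) = 2·arctan(0.72359) ≈ 71.7782°.

71.78°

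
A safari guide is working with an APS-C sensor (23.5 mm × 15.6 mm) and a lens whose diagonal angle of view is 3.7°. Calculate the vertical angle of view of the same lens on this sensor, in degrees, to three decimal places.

2.047°

Sensor diagonal = √(23.5² + 15.6²) = √795.6100 ≈ 28.2066 mm.
From the diagonal AOV: f = 28.2066 / (2·tan(1.85°)) = 28.2066 / 0.06460 ≈ 436.6365 mm.
Vertical AOV = 2·arctan(15.6 / (2 × 436.6365)) = 2·arctan(0.01786) ≈ 2.0468°.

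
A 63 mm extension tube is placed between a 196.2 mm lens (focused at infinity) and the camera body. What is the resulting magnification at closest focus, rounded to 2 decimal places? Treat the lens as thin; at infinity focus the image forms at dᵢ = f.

The tube moves the image plane from f to f + e, so dᵢ = 196.2 + 63 = 259.2 mm. Focus is achieved when 1/f = 1/dₒ + 1/dᵢ, giving dₒ = 1/(1/f − 1/(f+e)).
Magnification m = dᵢ/dₒ = (f+e)·(1/f − 1/(f+e)) = e/f = 63/196.2 ≈ 0.3211.

0.32×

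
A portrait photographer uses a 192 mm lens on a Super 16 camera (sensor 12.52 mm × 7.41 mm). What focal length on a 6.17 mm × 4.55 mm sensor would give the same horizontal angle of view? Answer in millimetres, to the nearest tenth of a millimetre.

94.6 mm

Equal angle of view means equal width/f ratio, so f₂ = f₁ · (width₂/width₁) = 192 × 6.17/12.52.
f₂ = 192 × 0.49281 ≈ 94.620 mm.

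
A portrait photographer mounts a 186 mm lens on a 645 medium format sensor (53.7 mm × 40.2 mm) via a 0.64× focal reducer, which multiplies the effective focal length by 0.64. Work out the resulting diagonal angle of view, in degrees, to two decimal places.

Effective focal length f = 186 × 0.64 = 119.04 mm.
Sensor diagonal = √(53.7² + 40.2²) = √4499.7300 ≈ 67.0800 mm.
α = 2·arctan(67.080 / (2 × 119.04)) = 2·arctan(0.28175) ≈ 31.4708°.

31.47°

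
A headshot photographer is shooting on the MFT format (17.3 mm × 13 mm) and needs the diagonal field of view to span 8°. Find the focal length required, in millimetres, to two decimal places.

154.73 mm

Sensor diagonal = √(17.3² + 13²) = √468.2900 ≈ 21.6400 mm.
From α = 2·arctan(d/2f) we get f = d / (2·tan(α/2)).
With d = 21.6400 mm and α/2 = 4°, tan(α/2) ≈ 0.06993, so f ≈ 21.6400 / 0.13985 ≈ 154.7333 mm.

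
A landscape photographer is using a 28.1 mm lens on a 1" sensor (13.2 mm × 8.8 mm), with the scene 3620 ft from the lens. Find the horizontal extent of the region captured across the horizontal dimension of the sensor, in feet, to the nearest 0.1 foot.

1700.5 ft

dₒ: 3620 ft × 304.8 mm/ft = 1103375.96 mm.
Similar triangles through the lens centre give W/dₒ = w/dᵢ; with 1/f = 1/dₒ + 1/dᵢ this gives W = w·(dₒ − f)/f.
W = 13.2 mm × (1.10338e+06 − 28.1) / 28.1 = 13.2 × 39265.0486 ≈ 518298.641 mm = 518298.641/304.8 ft = 1700.45 ft.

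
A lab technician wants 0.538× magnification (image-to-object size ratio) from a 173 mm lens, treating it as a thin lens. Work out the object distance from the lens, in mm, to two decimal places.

494.56 mm

With m = dᵢ/dₒ and 1/f = 1/dₒ + 1/dᵢ, substituting dᵢ = m·dₒ gives 1/f = (1 + 1/m)/dₒ, hence dₒ = f·(1 + 1/m).
dₒ = 173 × (1 + 1/0.538) = 173 × 2.85874 ≈ 494.561 mm.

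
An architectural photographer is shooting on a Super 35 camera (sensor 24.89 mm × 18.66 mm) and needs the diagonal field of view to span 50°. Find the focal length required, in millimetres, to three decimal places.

33.356 mm

Sensor diagonal = √(24.89² + 18.66²) = √967.7077 ≈ 31.1080 mm.
From α = 2·arctan(d/2f) we get f = d / (2·tan(α/2)).
With d = 31.1080 mm and α/2 = 25°, tan(α/2) ≈ 0.46631, so f ≈ 31.1080 / 0.93262 ≈ 33.3557 mm.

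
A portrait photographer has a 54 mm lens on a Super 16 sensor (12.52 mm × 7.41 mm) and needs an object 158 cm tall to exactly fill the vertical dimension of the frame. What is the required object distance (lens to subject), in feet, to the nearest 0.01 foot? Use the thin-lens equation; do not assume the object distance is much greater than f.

37.95 ft

W: 158 cm = 1580 mm.
Magnification m = h/W = dᵢ/dₒ; combined with 1/f = 1/dₒ + 1/dᵢ this gives dₒ = f·(1 + W/h).
dₒ = 54 mm × (1 + 1580/7.41) = 54 × 214.2254 ≈ 11568.170 mm = 11568.170/304.8 ft = 37.9533 ft.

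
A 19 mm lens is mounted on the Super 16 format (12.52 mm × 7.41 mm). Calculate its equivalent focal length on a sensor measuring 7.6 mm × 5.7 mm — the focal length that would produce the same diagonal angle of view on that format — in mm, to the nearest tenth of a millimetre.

12.4 mm

Sensor diagonal = √(12.52² + 7.41²) = √211.6585 ≈ 14.5485 mm.
Sensor diagonal = √(7.6² + 5.7²) = √90.2500 ≈ 9.5000 mm.
Equal angle of view means equal diagonal/f ratio, so f₂ = f₁ · (diagonal₂/diagonal₁) = 19 × 9.5000/14.5485.
f₂ = 19 × 0.65299 ≈ 12.407 mm.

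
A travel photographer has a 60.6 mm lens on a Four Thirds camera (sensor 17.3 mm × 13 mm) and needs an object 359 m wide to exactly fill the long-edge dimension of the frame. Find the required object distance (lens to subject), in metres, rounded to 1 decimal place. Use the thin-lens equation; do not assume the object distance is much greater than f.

1257.6 m

W: 359 m = 359000 mm.
Magnification m = w/W = dᵢ/dₒ; combined with 1/f = 1/dₒ + 1/dᵢ this gives dₒ = f·(1 + W/w).
dₒ = 60.6 mm × (1 + 359000/17.3) = 60.6 × 20752.4451 ≈ 1257598.172 mm = 1257.6 m.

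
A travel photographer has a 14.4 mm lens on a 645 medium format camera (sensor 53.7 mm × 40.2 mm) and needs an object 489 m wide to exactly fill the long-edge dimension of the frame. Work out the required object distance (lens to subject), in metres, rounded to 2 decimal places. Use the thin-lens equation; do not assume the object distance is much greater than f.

131.14 m

W: 489 m = 489000 mm.
Magnification m = w/W = dᵢ/dₒ; combined with 1/f = 1/dₒ + 1/dᵢ this gives dₒ = f·(1 + W/w).
dₒ = 14.4 mm × (1 + 489000/53.7) = 14.4 × 9107.1453 ≈ 131142.892 mm = 131.143 m.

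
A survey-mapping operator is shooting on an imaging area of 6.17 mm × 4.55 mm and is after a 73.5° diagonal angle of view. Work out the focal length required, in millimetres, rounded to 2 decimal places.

5.13 mm

Sensor diagonal = √(6.17² + 4.55²) = √58.7714 ≈ 7.6663 mm.
From α = 2·arctan(d/2f) we get f = d / (2·tan(α/2)).
With d = 7.6663 mm and α/2 = 36.75°, tan(α/2) ≈ 0.74674, so f ≈ 7.6663 / 1.49347 ≈ 5.1332 mm.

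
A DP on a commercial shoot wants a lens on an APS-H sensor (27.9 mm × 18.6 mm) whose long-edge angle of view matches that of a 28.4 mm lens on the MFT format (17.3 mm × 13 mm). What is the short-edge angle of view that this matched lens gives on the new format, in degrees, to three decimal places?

22.956°

Equal long-edge AOV ⇒ f₂ = f₁ · 27.9/17.3 = 28.4 × 1.61272 ≈ 45.8012 mm.
Short-edge AOV on the new format = 2·arctan(18.6 / (2 × 45.8012)) = 2·arctan(0.20305) ≈ 22.9559°.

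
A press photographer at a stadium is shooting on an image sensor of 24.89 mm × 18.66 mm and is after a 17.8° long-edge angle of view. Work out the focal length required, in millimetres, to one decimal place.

From α = 2·arctan(w/2f) we get f = w / (2·tan(α/2)).
With w = 24.89 mm and α/2 = 8.9°, tan(α/2) ≈ 0.15660, so f ≈ 24.89 / 0.31319 ≈ 79.4721 mm.

79.5 mm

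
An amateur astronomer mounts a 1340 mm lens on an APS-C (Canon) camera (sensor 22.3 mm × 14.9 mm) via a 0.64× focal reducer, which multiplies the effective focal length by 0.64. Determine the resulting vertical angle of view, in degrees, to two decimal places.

1.00°

Effective focal length f = 1340 × 0.64 = 857.6 mm.
α = 2·arctan(14.9 / (2 × 857.6)) = 2·arctan(0.00869) ≈ 0.9954°.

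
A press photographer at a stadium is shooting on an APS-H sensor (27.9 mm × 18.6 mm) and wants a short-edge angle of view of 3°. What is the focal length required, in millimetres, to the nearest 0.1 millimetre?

From α = 2·arctan(h/2f) we get f = h / (2·tan(α/2)).
With h = 18.6 mm and α/2 = 1.5°, tan(α/2) ≈ 0.02619, so f ≈ 18.6 / 0.05237 ≈ 355.1527 mm.

355.2 mm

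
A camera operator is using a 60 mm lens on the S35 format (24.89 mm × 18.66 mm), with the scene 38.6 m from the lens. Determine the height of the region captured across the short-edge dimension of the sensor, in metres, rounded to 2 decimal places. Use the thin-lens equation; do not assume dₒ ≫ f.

11.99 m

dₒ: 38.6 m = 38600 mm.
Similar triangles through the lens centre give W/dₒ = h/dᵢ; with 1/f = 1/dₒ + 1/dᵢ this gives W = h·(dₒ − f)/f.
W = 18.66 mm × (38600 − 60) / 60 = 18.66 × 642.3333 ≈ 11985.940 mm = 11.9859 m.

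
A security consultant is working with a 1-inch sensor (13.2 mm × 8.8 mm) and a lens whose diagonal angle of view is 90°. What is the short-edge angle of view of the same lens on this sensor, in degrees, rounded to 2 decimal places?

58.03°

Sensor diagonal = √(13.2² + 8.8²) = √251.6800 ≈ 15.8644 mm.
From the diagonal AOV: f = 15.8644 / (2·tan(45°)) = 15.8644 / 2.00000 ≈ 7.9322 mm.
Short-edge AOV = 2·arctan(8.8 / (2 × 7.9322)) = 2·arctan(0.55470) ≈ 58.0343°.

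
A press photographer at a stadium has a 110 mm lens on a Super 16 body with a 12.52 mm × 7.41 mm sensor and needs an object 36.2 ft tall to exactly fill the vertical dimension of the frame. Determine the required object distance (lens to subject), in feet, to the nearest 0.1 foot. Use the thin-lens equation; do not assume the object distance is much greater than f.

537.7 ft

W: 36.2 ft × 304.8 mm/ft = 11033.76 mm.
Magnification m = h/W = dᵢ/dₒ; combined with 1/f = 1/dₒ + 1/dᵢ this gives dₒ = f·(1 + W/h).
dₒ = 110 mm × (1 + 11033.8/7.41) = 110 × 1490.0364 ≈ 163904.003 mm = 163904.003/304.8 ft = 537.743 ft.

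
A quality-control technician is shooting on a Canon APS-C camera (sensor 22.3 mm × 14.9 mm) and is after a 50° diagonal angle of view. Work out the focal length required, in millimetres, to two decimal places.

28.76 mm

Sensor diagonal = √(22.3² + 14.9²) = √719.3000 ≈ 26.8198 mm.
From α = 2·arctan(d/2f) we get f = d / (2·tan(α/2)).
With d = 26.8198 mm and α/2 = 25°, tan(α/2) ≈ 0.46631, so f ≈ 26.8198 / 0.93262 ≈ 28.7576 mm.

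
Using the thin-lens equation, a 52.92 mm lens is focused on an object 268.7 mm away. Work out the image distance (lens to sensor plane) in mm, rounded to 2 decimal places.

1/dᵢ = 1/f − 1/dₒ = 1/52.92 − 1/268.7 = 0.0151748 mm⁻¹.
dᵢ = 1/0.0151748 ≈ 65.8986 mm.

65.90 mm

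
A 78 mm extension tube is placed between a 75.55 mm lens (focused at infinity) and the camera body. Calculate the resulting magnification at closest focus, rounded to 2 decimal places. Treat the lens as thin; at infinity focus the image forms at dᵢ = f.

1.03×

The tube moves the image plane from f to f + e, so dᵢ = 75.55 + 78 = 153.55 mm. Focus is achieved when 1/f = 1/dₒ + 1/dᵢ, giving dₒ = 1/(1/f − 1/(f+e)).
Magnification m = dᵢ/dₒ = (f+e)·(1/f − 1/(f+e)) = e/f = 78/75.55 ≈ 1.0324.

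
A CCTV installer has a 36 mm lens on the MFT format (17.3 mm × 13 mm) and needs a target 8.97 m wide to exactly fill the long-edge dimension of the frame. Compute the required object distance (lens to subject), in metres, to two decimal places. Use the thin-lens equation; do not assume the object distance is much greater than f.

18.70 m

W: 8.97 m = 8970 mm.
Magnification m = w/W = dᵢ/dₒ; combined with 1/f = 1/dₒ + 1/dᵢ this gives dₒ = f·(1 + W/w).
dₒ = 36 mm × (1 + 8970/17.3) = 36 × 519.4971 ≈ 18701.896 mm = 18.7019 m.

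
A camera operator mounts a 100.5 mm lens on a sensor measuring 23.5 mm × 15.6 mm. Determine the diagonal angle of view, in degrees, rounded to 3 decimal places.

15.976°

Sensor diagonal = √(23.5² + 15.6²) = √795.6100 ≈ 28.2066 mm.
Angle of view α = 2·arctan(d/2f) with d = 28.2066 mm and f = 100.5 mm.
d/2f = 0.14033; arctan(0.14033) ≈ 7.9882°, so α ≈ 15.9764°.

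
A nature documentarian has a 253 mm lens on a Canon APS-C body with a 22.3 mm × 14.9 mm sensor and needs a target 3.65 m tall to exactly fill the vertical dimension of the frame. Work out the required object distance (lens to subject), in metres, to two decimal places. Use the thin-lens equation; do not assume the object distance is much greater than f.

W: 3.65 m = 3650 mm.
Magnification m = h/W = dᵢ/dₒ; combined with 1/f = 1/dₒ + 1/dᵢ this gives dₒ = f·(1 + W/h).
dₒ = 253 mm × (1 + 3650/14.9) = 253 × 245.9664 ≈ 62229.510 mm = 62.2295 m.

62.23 m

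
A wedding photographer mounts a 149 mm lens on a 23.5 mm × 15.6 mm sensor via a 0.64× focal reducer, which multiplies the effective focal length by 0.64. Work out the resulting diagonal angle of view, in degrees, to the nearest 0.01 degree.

Effective focal length f = 149 × 0.64 = 95.36 mm.
Sensor diagonal = √(23.5² + 15.6²) = √795.6100 ≈ 28.2066 mm.
α = 2·arctan(28.207 / (2 × 95.36)) = 2·arctan(0.14790) ≈ 16.8256°.

16.83°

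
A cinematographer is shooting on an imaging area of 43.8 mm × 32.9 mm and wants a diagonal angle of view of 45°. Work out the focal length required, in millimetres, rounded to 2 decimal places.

Sensor diagonal = √(43.8² + 32.9²) = √3000.8500 ≈ 54.7800 mm.
From α = 2·arctan(d/2f) we get f = d / (2·tan(α/2)).
With d = 54.7800 mm and α/2 = 22.5°, tan(α/2) ≈ 0.41421, so f ≈ 54.7800 / 0.82843 ≈ 66.1253 mm.

66.13 mm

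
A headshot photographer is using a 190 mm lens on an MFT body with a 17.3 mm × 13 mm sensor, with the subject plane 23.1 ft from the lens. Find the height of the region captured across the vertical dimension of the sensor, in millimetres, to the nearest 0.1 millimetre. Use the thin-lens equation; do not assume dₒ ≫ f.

468.7 mm

dₒ: 23.1 ft × 304.8 mm/ft = 7040.88 mm.
Similar triangles through the lens centre give W/dₒ = h/dᵢ; with 1/f = 1/dₒ + 1/dᵢ this gives W = h·(dₒ − f)/f.
W = 13 mm × (7040.88 − 190) / 190 = 13 × 36.0573 ≈ 468.744 mm.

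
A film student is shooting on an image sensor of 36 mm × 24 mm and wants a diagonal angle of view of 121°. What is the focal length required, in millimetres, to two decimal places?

Sensor diagonal = √(36² + 24²) = √1872.0000 ≈ 43.2666 mm.
From α = 2·arctan(d/2f) we get f = d / (2·tan(α/2)).
With d = 43.2666 mm and α/2 = 60.5°, tan(α/2) ≈ 1.76749, so f ≈ 43.2666 / 3.53499 ≈ 12.2395 mm.

12.24 mm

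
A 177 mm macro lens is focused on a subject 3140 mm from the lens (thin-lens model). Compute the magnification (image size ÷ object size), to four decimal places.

Thin lens: 1/f = 1/dₒ + 1/dᵢ → 1/dᵢ = 1/177 − 1/3140 = 0.0053312 mm⁻¹, so dᵢ ≈ 187.5734 mm.
Magnification m = dᵢ/dₒ = 187.5734/3140 ≈ 0.05974.

0.0597×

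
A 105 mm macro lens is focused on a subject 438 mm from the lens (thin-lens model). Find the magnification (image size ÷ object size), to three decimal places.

0.315×

Thin lens: 1/f = 1/dₒ + 1/dᵢ → 1/dᵢ = 1/105 − 1/438 = 0.0072407 mm⁻¹, so dᵢ ≈ 138.1081 mm.
Magnification m = dᵢ/dₒ = 138.1081/438 ≈ 0.31532.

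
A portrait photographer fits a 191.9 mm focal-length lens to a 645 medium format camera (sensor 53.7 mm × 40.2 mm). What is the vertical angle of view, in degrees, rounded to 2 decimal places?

Angle of view α = 2·arctan(h/2f) with h = 40.2 mm and f = 191.9 mm.
h/2f = 0.10474; arctan(0.10474) ≈ 5.9795°, so α ≈ 11.9589°.

11.96°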